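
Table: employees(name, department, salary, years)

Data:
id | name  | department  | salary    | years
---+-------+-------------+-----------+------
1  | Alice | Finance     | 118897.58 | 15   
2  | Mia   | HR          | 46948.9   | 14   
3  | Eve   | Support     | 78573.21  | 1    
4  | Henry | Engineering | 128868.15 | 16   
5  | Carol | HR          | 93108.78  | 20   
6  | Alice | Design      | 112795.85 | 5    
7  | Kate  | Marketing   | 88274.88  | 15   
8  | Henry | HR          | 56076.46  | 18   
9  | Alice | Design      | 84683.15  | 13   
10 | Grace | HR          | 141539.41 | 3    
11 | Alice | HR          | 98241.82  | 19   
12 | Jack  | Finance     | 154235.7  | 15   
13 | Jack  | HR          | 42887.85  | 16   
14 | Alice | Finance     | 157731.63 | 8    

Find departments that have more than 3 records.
SELECT department, COUNT(*) as cnt
FROM employees
GROUP BY department
HAVING COUNT(*) > 3

Result:
  HR: 6

Note: HAVING filters groups after aggregation, WHERE filters rows before.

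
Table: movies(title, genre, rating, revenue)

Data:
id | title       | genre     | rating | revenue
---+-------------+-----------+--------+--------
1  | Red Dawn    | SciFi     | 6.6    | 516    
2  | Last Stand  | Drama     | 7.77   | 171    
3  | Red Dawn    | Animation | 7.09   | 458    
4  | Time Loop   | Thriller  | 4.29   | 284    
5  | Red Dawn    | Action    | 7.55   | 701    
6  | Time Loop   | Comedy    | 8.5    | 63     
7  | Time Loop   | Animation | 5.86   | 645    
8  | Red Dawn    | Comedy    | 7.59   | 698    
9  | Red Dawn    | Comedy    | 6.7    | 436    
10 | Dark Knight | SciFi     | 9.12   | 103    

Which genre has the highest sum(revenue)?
SELECT genre, SUM(revenue) as val
FROM movies
GROUP BY genre
ORDER BY val DESC
LIMIT 1

Result: Comedy with sum(revenue) = 1197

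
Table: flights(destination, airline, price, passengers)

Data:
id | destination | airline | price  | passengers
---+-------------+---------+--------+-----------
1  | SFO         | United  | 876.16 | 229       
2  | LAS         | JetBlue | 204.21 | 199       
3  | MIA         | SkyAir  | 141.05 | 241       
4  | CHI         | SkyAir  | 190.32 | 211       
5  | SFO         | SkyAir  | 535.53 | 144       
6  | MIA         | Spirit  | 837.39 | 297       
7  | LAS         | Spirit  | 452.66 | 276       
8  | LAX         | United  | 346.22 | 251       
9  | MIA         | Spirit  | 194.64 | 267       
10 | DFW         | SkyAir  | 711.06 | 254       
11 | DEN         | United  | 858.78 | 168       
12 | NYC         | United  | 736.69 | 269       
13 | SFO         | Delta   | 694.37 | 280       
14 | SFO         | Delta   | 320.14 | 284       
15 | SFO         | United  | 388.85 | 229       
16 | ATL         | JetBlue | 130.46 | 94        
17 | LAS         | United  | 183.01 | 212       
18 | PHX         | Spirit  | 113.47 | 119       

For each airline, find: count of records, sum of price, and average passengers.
SELECT airline,
       COUNT(*) as cnt,
       SUM(price) as total_price,
       AVG(passengers) as avg_passengers
FROM flights
GROUP BY airline

Result:
  Delta: 2 records, 1014.51 total price, 282.00 avg passengers
  JetBlue: 2 records, 334.67 total price, 146.50 avg passengers
  SkyAir: 4 records, 1577.96 total price, 212.50 avg passengers
  Spirit: 4 records, 1598.16 total price, 239.75 avg passengers
  United: 6 records, 3389.71 total price, 226.33 avg passengers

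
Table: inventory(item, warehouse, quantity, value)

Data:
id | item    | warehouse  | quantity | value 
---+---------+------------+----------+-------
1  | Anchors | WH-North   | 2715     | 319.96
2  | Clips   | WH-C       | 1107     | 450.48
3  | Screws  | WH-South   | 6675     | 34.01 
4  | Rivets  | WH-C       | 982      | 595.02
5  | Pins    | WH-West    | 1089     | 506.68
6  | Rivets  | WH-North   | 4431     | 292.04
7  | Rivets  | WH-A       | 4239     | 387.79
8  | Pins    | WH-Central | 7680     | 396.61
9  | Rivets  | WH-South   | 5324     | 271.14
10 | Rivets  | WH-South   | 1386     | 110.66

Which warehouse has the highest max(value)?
SELECT warehouse, MAX(value) as val
FROM inventory
GROUP BY warehouse
ORDER BY val DESC
LIMIT 1

Result: WH-C with max(value) = 595.02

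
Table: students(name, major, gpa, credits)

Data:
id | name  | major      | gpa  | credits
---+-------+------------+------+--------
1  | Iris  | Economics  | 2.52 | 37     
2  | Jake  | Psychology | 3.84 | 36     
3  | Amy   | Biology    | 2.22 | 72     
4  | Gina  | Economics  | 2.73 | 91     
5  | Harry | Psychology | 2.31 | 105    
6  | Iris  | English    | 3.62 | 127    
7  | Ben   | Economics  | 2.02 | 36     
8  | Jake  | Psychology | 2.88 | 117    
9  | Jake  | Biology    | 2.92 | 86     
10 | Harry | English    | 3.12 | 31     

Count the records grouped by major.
SELECT major, COUNT(*) as count
FROM students
GROUP BY major

Result:
  Biology: 2
  Economics: 3
  English: 2
  Psychology: 3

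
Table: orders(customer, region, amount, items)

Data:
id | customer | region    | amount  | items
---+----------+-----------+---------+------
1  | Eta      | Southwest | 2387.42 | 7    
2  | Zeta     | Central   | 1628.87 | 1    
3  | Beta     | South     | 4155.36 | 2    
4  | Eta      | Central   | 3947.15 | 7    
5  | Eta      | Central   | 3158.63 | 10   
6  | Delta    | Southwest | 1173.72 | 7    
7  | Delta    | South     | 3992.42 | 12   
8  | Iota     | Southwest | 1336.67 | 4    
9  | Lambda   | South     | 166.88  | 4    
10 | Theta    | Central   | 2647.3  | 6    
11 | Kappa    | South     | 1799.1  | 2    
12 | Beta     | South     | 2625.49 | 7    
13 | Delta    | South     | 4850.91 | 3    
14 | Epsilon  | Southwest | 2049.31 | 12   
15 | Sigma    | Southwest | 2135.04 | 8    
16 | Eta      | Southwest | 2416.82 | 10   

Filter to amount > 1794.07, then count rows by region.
SELECT region, COUNT(*)
FROM orders
WHERE amount > 1794.07
GROUP BY region

Note: WHERE filters rows before grouping.

Result:
  Central: 3
  South: 5
  Southwest: 4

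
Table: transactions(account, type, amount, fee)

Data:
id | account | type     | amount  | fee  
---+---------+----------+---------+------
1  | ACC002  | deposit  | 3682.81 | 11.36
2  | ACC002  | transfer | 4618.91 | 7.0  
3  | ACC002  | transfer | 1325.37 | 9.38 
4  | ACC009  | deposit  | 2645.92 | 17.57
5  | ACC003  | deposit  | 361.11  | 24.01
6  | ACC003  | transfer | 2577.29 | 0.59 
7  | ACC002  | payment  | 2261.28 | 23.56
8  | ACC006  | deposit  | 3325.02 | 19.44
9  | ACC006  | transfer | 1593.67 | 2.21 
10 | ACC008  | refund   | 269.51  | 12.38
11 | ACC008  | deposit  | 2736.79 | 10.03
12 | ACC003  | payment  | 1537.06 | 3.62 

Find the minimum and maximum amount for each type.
SELECT type, MIN(amount), MAX(amount)
FROM transactions
GROUP BY type

Result:
  deposit: min=361.11, max=3682.81
  payment: min=1537.06, max=2261.28
  refund: min=269.51, max=269.51
  transfer: min=1325.37, max=4618.91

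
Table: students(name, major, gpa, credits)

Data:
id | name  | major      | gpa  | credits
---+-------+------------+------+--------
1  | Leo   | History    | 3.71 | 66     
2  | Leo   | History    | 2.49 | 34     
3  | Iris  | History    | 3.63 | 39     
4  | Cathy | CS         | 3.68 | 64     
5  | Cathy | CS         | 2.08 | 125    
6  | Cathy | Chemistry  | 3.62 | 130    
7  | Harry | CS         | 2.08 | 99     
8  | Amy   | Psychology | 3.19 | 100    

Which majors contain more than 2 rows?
SELECT major, COUNT(*) as cnt
FROM students
GROUP BY major
HAVING COUNT(*) > 2

Result:
  CS: 3
  History: 3

Note: HAVING filters groups after aggregation, WHERE filters rows before.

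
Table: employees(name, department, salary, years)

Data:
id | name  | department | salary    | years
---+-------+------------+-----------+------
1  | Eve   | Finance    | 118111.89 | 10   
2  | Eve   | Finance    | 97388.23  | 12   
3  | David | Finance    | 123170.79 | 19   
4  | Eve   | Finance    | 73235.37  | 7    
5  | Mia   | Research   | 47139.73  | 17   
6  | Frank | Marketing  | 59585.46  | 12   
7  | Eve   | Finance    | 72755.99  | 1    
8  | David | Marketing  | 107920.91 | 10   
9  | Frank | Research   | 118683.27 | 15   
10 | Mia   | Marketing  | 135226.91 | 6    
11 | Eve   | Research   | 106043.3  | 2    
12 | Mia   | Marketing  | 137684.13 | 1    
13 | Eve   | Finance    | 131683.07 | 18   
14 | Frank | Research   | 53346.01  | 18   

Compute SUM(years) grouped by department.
SELECT department, SUM(years) as result
FROM employees
GROUP BY department

Result:
  Finance: 67
  Marketing: 29
  Research: 52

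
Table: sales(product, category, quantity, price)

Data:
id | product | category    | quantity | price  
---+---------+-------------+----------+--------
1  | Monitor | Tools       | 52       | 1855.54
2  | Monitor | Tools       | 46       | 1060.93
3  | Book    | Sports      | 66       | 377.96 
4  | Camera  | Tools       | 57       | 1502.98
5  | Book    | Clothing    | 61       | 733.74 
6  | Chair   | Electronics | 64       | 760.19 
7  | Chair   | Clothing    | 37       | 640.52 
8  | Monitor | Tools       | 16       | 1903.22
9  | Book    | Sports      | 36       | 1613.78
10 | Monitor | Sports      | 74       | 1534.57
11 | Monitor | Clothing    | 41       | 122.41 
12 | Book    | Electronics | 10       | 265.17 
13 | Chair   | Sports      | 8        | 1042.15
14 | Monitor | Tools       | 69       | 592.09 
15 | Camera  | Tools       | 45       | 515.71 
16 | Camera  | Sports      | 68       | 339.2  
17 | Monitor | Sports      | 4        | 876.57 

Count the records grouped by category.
SELECT category, COUNT(*) as count
FROM sales
GROUP BY category

Result:
  Clothing: 3
  Electronics: 2
  Sports: 6
  Tools: 6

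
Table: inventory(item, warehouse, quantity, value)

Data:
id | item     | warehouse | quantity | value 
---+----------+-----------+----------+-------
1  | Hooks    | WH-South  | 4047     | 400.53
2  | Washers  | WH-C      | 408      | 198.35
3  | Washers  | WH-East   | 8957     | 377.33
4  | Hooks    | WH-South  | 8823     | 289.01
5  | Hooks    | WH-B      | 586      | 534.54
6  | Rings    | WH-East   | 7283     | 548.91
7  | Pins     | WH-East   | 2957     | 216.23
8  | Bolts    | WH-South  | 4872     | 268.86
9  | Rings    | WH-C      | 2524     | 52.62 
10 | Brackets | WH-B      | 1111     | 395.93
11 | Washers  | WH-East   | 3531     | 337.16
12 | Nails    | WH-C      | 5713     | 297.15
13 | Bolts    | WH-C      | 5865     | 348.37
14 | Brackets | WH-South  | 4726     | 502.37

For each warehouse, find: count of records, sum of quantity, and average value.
SELECT warehouse,
       COUNT(*) as cnt,
       SUM(quantity) as total_quantity,
       AVG(value) as avg_value
FROM inventory
GROUP BY warehouse

Result:
  WH-B: 2 records, 1697 total quantity, 465.24 avg value
  WH-C: 4 records, 14510 total quantity, 224.12 avg value
  WH-East: 4 records, 22728 total quantity, 369.91 avg value
  WH-South: 4 records, 22468 total quantity, 365.19 avg value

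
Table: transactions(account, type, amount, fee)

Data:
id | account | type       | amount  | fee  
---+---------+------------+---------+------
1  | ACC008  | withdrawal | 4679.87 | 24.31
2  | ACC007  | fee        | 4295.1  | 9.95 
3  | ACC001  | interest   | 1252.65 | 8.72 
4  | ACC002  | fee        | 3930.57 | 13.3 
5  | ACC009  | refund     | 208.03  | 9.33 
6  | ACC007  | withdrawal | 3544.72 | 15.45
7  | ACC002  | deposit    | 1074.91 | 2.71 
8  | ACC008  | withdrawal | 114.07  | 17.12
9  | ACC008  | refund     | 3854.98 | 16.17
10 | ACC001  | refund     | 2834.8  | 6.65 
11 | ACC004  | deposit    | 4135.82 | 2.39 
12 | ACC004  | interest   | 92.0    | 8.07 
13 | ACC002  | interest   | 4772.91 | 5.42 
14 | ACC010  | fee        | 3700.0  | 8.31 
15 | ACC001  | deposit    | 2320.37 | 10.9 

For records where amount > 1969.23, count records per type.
SELECT type, COUNT(*)
FROM transactions
WHERE amount > 1969.23
GROUP BY type

Note: WHERE filters rows before grouping.

Result:
  deposit: 2
  fee: 3
  interest: 1
  refund: 2
  withdrawal: 2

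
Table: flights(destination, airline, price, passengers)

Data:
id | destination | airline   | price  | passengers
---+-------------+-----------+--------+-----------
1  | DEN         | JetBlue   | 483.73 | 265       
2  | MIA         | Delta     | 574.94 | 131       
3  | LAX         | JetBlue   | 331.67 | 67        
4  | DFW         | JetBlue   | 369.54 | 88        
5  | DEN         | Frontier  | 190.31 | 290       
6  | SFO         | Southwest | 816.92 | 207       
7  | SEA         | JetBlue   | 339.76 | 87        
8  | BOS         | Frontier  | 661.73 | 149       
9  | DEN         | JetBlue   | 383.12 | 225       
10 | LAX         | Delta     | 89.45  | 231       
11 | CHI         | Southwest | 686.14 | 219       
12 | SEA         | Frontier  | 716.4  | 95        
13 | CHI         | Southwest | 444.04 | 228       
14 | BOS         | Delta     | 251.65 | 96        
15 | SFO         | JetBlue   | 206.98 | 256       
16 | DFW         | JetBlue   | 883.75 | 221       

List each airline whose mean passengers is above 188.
SELECT airline, AVG(passengers)
FROM flights
GROUP BY airline
HAVING AVG(passengers) > 188

Result:
  Southwest: avg=218.00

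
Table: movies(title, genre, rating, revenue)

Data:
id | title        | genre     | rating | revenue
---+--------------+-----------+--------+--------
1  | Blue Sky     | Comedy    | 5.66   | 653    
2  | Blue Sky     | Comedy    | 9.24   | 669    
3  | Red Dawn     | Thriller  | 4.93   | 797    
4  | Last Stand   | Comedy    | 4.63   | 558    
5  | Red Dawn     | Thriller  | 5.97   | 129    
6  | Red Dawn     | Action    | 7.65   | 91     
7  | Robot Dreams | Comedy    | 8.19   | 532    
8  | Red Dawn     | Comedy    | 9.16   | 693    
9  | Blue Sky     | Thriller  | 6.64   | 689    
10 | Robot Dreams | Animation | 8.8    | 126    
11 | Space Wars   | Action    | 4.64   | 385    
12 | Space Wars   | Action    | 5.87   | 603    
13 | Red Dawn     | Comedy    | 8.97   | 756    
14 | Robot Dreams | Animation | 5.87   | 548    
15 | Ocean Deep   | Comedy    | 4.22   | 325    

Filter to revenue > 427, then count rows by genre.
SELECT genre, COUNT(*)
FROM movies
WHERE revenue > 427
GROUP BY genre

Note: WHERE filters rows before grouping.

Result:
  Action: 1
  Animation: 1
  Comedy: 6
  Thriller: 2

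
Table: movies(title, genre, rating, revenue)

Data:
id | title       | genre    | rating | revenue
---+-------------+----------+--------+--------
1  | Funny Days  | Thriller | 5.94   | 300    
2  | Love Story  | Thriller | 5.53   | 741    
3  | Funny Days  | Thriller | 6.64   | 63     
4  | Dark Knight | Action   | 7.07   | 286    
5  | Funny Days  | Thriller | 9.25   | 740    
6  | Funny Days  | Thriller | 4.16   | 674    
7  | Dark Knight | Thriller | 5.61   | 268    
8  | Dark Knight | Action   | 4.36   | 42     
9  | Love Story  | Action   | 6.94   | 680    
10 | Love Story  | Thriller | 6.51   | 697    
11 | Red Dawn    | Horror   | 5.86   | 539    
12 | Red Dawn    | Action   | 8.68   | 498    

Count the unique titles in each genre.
SELECT genre, COUNT(DISTINCT title)
FROM movies
GROUP BY genre

Result:
  Action: 3 distinct
  Horror: 1 distinct
  Thriller: 3 distinct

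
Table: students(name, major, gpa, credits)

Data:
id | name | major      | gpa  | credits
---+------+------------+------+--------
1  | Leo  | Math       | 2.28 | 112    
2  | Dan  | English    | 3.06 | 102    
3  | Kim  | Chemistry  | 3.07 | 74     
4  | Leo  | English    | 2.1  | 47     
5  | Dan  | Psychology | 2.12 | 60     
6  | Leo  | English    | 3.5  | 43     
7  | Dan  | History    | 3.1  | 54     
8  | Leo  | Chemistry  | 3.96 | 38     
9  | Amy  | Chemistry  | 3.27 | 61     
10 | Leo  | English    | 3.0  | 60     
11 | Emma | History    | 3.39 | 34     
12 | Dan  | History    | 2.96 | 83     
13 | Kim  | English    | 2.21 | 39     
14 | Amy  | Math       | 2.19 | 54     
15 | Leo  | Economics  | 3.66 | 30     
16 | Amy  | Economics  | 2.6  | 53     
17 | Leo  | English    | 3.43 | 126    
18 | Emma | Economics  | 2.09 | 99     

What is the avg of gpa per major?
SELECT major, AVG(gpa) as result
FROM students
GROUP BY major

Result:
  Chemistry: 3.43
  Economics: 2.78
  English: 2.88
  History: 3.15
  Math: 2.24
  Psychology: 2.12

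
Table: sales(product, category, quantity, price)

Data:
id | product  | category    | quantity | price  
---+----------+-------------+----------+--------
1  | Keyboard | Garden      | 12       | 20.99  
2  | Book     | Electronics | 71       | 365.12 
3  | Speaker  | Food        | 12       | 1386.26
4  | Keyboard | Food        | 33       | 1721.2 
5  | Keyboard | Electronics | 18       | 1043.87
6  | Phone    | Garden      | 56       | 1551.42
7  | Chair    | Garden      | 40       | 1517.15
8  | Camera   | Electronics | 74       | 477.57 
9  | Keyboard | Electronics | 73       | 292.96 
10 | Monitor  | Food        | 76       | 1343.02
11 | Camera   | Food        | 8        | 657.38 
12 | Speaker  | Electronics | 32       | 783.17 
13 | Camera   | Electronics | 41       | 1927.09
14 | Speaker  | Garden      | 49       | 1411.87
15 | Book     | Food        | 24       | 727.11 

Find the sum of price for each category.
SELECT category, SUM(price) as result
FROM sales
GROUP BY category

Result:
  Electronics: 4889.78
  Food: 5834.97
  Garden: 4501.43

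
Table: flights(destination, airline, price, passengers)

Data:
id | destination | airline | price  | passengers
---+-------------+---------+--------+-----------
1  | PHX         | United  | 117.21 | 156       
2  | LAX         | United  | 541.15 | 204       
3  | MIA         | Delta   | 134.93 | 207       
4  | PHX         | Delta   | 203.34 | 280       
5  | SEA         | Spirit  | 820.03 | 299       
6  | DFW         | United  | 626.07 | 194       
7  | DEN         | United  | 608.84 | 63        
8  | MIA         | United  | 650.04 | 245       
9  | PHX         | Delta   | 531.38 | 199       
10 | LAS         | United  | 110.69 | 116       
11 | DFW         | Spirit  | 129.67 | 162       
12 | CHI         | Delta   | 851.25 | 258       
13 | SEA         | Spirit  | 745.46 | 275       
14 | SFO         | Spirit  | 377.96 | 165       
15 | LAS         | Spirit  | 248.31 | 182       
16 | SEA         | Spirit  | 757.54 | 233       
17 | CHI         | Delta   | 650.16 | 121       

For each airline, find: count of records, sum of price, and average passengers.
SELECT airline,
       COUNT(*) as cnt,
       SUM(price) as total_price,
       AVG(passengers) as avg_passengers
FROM flights
GROUP BY airline

Result:
  Delta: 5 records, 2371.06 total price, 213.00 avg passengers
  Spirit: 6 records, 3078.97 total price, 219.33 avg passengers
  United: 6 records, 2654.00 total price, 163.00 avg passengers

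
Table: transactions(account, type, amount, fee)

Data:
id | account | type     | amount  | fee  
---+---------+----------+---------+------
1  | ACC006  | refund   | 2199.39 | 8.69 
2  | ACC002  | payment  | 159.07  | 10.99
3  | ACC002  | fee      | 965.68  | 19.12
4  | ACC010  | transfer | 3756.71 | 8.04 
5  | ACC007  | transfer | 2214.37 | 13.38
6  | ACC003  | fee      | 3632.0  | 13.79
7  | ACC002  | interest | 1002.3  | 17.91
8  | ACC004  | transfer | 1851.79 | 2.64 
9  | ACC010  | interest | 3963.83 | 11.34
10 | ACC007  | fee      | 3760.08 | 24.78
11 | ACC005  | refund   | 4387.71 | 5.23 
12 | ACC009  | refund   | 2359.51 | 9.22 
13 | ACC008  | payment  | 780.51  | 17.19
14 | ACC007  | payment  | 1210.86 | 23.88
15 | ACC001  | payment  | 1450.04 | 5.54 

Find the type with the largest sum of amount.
SELECT type, SUM(amount) as val
FROM transactions
GROUP BY type
ORDER BY val DESC
LIMIT 1

Result: refund with sum(amount) = 8946.61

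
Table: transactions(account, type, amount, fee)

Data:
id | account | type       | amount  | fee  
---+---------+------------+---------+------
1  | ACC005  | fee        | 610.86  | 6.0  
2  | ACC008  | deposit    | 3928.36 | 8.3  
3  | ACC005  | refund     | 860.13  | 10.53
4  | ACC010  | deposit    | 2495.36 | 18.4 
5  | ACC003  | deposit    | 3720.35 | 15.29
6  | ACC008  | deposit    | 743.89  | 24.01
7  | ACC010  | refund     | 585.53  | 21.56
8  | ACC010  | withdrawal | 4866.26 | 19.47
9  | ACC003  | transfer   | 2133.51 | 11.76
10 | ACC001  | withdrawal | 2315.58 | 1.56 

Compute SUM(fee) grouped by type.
SELECT type, SUM(fee) as result
FROM transactions
GROUP BY type

Result:
  deposit: 66.00
  fee: 6.00
  refund: 32.09
  transfer: 11.76
  withdrawal: 21.03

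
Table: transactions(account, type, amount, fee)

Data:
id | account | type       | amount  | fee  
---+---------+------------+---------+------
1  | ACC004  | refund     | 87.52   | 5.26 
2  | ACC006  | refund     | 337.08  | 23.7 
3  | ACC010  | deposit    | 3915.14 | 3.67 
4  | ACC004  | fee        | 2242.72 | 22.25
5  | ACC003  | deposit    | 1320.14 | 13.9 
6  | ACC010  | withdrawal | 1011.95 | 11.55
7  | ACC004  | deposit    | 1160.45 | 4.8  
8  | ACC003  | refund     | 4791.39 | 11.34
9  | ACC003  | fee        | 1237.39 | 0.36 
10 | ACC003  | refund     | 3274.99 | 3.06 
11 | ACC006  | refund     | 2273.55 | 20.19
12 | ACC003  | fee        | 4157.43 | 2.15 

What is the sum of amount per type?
SELECT type, SUM(amount) as result
FROM transactions
GROUP BY type

Result:
  deposit: 6395.73
  fee: 7637.54
  refund: 10764.53
  withdrawal: 1011.95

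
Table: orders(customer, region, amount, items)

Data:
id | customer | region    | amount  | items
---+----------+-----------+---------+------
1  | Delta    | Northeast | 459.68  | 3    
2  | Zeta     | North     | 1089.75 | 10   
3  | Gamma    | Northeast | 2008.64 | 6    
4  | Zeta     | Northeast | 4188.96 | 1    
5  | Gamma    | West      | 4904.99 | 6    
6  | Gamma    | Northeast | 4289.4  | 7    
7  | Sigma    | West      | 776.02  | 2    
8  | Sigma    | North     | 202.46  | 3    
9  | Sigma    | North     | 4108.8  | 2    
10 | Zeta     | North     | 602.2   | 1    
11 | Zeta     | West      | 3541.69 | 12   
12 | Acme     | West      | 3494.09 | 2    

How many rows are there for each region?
SELECT region, COUNT(*) as count
FROM orders
GROUP BY region

Result:
  North: 4
  Northeast: 4
  West: 4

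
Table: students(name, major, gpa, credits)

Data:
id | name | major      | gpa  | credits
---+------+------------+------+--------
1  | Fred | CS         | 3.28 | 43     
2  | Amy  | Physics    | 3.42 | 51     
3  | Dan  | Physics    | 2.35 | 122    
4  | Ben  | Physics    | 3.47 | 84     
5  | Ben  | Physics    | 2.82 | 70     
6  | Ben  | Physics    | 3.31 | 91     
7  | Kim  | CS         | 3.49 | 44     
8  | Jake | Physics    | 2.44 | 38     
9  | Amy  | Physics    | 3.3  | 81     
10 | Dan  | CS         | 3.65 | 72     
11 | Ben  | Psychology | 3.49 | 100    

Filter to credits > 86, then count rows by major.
SELECT major, COUNT(*)
FROM students
WHERE credits > 86
GROUP BY major

Note: WHERE filters rows before grouping.

Result:
  Physics: 2
  Psychology: 1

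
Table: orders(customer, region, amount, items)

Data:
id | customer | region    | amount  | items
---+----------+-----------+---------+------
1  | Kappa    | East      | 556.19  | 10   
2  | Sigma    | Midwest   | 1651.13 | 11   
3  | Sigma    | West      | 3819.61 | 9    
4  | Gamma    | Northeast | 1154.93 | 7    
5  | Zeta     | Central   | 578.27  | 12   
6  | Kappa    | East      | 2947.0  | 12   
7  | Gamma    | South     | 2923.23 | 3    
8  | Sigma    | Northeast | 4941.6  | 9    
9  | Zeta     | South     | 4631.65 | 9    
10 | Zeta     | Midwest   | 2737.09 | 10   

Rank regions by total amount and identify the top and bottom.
SELECT region, SUM(amount)
FROM orders
GROUP BY region
ORDER BY SUM(amount)

All groups:
  Central: 578.27
  East: 3503.19
  West: 3819.61
  Midwest: 4388.22
  Northeast: 6096.53
  South: 7554.88

Highest: South (7554.88)
Lowest: Central (578.27)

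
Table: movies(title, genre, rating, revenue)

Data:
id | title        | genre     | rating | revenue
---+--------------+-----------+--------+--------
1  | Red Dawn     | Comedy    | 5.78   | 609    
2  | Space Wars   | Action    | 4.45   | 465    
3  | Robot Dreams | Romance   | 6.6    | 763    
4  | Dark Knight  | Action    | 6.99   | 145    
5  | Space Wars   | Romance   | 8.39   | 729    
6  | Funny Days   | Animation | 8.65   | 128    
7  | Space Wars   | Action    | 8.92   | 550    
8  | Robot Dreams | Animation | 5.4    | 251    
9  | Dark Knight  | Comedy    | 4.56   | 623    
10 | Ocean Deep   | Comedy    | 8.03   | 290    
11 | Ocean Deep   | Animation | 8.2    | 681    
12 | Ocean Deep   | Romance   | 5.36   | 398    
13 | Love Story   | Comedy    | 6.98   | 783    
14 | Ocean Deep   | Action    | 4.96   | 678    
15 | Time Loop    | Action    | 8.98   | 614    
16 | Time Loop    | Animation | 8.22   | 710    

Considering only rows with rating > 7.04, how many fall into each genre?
SELECT genre, COUNT(*)
FROM movies
WHERE rating > 7.04
GROUP BY genre

Note: WHERE filters rows before grouping.

Result:
  Action: 2
  Animation: 3
  Comedy: 1
  Romance: 1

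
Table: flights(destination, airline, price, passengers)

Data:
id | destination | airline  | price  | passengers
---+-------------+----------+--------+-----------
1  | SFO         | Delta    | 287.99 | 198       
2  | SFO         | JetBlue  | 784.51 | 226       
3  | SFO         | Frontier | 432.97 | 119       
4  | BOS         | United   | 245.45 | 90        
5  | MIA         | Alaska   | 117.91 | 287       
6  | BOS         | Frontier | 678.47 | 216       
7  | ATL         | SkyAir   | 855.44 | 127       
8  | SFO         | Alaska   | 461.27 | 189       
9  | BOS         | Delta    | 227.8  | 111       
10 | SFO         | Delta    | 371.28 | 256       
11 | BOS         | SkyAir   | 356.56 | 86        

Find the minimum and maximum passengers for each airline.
SELECT airline, MIN(passengers), MAX(passengers)
FROM flights
GROUP BY airline

Result:
  Alaska: min=189, max=287
  Delta: min=111, max=256
  Frontier: min=119, max=216
  JetBlue: min=226, max=226
  SkyAir: min=86, max=127
  United: min=90, max=90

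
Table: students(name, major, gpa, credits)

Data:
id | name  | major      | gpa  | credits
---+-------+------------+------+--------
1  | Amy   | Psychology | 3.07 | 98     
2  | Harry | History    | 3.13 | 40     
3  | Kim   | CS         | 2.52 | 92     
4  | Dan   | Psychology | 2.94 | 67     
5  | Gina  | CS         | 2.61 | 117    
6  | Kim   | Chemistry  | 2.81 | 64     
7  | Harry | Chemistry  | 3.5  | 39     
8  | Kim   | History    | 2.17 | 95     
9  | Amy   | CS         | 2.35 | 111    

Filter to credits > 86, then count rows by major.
SELECT major, COUNT(*)
FROM students
WHERE credits > 86
GROUP BY major

Note: WHERE filters rows before grouping.

Result:
  CS: 3
  History: 1
  Psychology: 1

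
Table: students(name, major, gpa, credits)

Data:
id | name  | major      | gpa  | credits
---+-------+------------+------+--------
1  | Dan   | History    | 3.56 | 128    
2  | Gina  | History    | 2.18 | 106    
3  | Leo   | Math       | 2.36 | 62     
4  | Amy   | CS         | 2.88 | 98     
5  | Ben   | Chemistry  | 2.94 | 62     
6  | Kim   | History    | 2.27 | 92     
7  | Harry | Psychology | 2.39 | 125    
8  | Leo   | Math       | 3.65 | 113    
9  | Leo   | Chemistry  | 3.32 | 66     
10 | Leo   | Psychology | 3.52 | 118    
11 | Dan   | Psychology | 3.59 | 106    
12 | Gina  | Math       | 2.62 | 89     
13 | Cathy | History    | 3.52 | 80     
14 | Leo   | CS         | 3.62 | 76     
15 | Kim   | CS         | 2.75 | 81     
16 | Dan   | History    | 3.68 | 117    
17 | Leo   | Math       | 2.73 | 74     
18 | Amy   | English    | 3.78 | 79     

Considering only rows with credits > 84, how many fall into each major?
SELECT major, COUNT(*)
FROM students
WHERE credits > 84
GROUP BY major

Note: WHERE filters rows before grouping.

Result:
  CS: 1
  History: 4
  Math: 2
  Psychology: 3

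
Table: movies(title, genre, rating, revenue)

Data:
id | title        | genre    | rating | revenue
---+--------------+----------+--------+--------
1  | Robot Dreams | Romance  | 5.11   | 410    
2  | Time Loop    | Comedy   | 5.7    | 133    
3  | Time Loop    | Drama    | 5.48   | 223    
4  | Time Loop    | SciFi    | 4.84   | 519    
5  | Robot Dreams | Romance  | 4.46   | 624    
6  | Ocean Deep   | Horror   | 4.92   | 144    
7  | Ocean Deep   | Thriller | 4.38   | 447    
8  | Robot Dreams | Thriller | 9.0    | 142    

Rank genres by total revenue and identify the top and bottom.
SELECT genre, SUM(revenue)
FROM movies
GROUP BY genre
ORDER BY SUM(revenue)

All groups:
  Comedy: 133
  Horror: 144
  Drama: 223
  SciFi: 519
  Thriller: 589
  Romance: 1034

Highest: Romance (1034)
Lowest: Comedy (133)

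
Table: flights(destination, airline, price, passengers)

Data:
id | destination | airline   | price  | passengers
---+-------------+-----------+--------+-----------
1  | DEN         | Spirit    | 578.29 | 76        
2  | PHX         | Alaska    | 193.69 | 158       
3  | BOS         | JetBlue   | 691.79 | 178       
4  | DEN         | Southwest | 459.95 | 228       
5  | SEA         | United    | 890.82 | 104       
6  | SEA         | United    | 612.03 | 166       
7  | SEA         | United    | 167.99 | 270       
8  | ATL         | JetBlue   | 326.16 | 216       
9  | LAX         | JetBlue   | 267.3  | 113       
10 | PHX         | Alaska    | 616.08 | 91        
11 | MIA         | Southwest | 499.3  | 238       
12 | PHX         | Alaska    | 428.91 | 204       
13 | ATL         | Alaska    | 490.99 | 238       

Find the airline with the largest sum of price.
SELECT airline, SUM(price) as val
FROM flights
GROUP BY airline
ORDER BY val DESC
LIMIT 1

Result: Alaska with sum(price) = 1729.67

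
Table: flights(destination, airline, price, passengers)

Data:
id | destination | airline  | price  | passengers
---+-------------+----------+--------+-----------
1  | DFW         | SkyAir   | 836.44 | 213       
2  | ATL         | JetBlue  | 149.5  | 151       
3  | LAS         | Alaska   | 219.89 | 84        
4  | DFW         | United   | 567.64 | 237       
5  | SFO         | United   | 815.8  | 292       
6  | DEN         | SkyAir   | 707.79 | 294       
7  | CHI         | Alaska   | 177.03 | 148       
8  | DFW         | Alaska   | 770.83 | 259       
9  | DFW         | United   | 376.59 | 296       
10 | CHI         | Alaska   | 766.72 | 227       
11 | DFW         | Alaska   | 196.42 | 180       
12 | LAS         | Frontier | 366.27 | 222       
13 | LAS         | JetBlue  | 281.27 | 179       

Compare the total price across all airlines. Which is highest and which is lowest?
SELECT airline, SUM(price)
FROM flights
GROUP BY airline
ORDER BY SUM(price)

All groups:
  Frontier: 366.27
  JetBlue: 430.77
  SkyAir: 1544.23
  United: 1760.03
  Alaska: 2130.89

Highest: Alaska (2130.89)
Lowest: Frontier (366.27)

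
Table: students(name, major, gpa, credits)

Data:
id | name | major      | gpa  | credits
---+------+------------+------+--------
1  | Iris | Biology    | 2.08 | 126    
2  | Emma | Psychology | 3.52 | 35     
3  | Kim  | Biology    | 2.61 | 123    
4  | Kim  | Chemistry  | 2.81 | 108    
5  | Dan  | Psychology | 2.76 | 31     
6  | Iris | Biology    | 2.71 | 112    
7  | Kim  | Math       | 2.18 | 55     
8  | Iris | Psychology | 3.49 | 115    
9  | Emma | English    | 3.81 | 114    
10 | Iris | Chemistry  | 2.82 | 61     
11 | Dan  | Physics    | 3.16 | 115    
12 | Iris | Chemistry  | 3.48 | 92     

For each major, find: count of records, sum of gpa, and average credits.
SELECT major,
       COUNT(*) as cnt,
       SUM(gpa) as total_gpa,
       AVG(credits) as avg_credits
FROM students
GROUP BY major

Result:
  Biology: 3 records, 7.40 total gpa, 120.33 avg credits
  Chemistry: 3 records, 9.11 total gpa, 87.00 avg credits
  English: 1 records, 3.81 total gpa, 114.00 avg credits
  Math: 1 records, 2.18 total gpa, 55.00 avg credits
  Physics: 1 records, 3.16 total gpa, 115.00 avg credits
  Psychology: 3 records, 9.77 total gpa, 60.33 avg credits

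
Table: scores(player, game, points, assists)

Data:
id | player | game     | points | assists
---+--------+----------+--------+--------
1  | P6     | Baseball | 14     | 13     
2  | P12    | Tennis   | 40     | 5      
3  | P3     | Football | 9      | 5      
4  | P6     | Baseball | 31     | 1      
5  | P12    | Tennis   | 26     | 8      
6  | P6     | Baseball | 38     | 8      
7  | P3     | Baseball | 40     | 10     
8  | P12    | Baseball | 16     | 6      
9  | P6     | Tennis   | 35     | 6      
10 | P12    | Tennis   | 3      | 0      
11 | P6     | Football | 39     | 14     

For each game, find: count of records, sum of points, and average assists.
SELECT game,
       COUNT(*) as cnt,
       SUM(points) as total_points,
       AVG(assists) as avg_assists
FROM scores
GROUP BY game

Result:
  Baseball: 5 records, 139 total points, 7.60 avg assists
  Football: 2 records, 48 total points, 9.50 avg assists
  Tennis: 4 records, 104 total points, 4.75 avg assists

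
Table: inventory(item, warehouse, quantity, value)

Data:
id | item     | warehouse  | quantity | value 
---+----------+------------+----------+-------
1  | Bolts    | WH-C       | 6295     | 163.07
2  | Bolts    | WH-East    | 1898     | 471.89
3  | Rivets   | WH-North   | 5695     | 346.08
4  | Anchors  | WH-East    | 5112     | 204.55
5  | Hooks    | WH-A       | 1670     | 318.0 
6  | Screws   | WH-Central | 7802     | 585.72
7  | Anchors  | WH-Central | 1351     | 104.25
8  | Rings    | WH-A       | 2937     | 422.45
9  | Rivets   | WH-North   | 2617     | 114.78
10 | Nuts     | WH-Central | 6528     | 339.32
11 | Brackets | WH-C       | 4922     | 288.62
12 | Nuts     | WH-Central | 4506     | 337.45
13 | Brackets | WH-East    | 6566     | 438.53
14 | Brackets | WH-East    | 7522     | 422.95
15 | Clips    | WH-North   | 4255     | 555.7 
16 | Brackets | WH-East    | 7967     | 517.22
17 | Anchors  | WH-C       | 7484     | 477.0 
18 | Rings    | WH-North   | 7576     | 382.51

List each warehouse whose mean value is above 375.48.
SELECT warehouse, AVG(value)
FROM inventory
GROUP BY warehouse
HAVING AVG(value) > 375.48

Result:
  WH-East: avg=411.03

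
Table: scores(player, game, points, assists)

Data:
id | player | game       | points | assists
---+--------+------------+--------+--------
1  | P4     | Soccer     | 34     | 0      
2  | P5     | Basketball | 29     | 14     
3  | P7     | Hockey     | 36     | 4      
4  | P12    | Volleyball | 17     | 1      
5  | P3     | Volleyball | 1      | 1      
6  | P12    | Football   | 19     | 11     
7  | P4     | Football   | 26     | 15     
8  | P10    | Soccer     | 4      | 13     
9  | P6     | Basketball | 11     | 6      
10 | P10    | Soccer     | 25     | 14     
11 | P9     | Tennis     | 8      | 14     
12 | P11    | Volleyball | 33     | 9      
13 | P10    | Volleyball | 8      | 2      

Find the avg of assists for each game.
SELECT game, AVG(assists) as result
FROM scores
GROUP BY game

Result:
  Basketball: 10.00
  Football: 13.00
  Hockey: 4.00
  Soccer: 9.00
  Tennis: 14.00
  Volleyball: 3.25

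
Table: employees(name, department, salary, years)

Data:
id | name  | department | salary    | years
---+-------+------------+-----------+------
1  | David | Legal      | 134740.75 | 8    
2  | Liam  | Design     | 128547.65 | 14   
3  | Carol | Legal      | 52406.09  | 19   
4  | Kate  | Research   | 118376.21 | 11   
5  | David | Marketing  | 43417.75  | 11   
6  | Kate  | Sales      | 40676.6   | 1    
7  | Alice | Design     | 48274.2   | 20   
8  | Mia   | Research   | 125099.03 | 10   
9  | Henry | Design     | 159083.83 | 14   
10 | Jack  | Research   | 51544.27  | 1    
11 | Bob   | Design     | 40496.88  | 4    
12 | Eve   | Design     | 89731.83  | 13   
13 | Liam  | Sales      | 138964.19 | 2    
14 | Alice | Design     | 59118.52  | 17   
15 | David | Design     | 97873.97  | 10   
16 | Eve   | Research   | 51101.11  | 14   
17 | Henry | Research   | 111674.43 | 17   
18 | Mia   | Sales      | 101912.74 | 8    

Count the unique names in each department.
SELECT department, COUNT(DISTINCT name)
FROM employees
GROUP BY department

Result:
  Design: 6 distinct
  Legal: 2 distinct
  Marketing: 1 distinct
  Research: 5 distinct
  Sales: 3 distinct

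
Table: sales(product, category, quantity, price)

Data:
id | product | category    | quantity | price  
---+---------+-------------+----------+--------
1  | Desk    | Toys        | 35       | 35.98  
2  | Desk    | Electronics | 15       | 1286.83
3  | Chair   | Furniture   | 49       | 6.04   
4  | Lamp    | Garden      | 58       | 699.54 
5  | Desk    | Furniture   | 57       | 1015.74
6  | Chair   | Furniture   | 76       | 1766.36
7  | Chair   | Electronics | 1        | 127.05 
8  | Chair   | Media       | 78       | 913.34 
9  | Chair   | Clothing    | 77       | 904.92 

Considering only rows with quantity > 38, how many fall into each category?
SELECT category, COUNT(*)
FROM sales
WHERE quantity > 38
GROUP BY category

Note: WHERE filters rows before grouping.

Result:
  Clothing: 1
  Furniture: 3
  Garden: 1
  Media: 1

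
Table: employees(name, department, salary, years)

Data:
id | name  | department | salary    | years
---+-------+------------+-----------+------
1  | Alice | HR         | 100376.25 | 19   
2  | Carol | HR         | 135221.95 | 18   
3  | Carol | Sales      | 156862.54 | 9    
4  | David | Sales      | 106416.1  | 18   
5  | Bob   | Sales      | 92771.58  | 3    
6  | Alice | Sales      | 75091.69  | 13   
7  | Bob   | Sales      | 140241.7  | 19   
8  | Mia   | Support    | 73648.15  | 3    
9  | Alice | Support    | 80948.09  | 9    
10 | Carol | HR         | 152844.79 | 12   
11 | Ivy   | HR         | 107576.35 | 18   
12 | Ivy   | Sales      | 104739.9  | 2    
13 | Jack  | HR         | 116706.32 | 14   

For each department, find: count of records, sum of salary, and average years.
SELECT department,
       COUNT(*) as cnt,
       SUM(salary) as total_salary,
       AVG(years) as avg_years
FROM employees
GROUP BY department

Result:
  HR: 5 records, 612725.66 total salary, 16.20 avg years
  Sales: 6 records, 676123.51 total salary, 10.67 avg years
  Support: 2 records, 154596.24 total salary, 6.00 avg years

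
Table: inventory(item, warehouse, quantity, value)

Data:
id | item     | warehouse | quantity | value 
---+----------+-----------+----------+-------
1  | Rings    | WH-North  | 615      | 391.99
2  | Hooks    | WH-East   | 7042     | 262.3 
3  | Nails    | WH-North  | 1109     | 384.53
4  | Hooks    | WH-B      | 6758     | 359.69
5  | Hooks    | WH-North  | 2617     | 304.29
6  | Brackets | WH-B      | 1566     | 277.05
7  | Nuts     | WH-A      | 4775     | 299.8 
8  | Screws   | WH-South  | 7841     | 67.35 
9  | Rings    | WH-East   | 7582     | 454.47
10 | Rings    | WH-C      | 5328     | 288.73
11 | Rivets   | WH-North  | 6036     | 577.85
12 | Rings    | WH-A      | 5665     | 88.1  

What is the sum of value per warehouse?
SELECT warehouse, SUM(value) as result
FROM inventory
GROUP BY warehouse

Result:
  WH-A: 387.90
  WH-B: 636.74
  WH-C: 288.73
  WH-East: 716.77
  WH-North: 1658.66
  WH-South: 67.35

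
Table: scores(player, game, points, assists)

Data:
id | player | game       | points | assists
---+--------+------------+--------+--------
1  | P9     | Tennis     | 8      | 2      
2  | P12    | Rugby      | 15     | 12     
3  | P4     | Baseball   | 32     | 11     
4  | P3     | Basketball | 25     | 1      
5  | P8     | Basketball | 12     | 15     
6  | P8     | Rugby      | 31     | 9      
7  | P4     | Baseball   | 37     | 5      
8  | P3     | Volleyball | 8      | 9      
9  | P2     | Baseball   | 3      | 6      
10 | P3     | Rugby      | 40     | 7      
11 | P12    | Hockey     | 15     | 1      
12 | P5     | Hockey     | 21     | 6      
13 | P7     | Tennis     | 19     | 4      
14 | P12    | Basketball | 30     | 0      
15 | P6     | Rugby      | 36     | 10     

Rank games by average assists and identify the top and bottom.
SELECT game, AVG(assists)
FROM scores
GROUP BY game
ORDER BY AVG(assists)

All groups:
  Tennis: 3.00
  Hockey: 3.50
  Basketball: 5.33
  Baseball: 7.33
  Volleyball: 9.00
  Rugby: 9.50

Highest: Rugby (9.50)
Lowest: Tennis (3.00)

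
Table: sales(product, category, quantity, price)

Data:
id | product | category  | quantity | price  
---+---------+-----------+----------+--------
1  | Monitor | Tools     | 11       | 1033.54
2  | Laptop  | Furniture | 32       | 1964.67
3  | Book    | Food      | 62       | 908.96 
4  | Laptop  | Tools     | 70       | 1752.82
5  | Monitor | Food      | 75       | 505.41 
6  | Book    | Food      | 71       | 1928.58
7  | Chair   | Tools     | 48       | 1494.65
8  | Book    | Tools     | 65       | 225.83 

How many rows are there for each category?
SELECT category, COUNT(*) as count
FROM sales
GROUP BY category

Result:
  Food: 3
  Furniture: 1
  Tools: 4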